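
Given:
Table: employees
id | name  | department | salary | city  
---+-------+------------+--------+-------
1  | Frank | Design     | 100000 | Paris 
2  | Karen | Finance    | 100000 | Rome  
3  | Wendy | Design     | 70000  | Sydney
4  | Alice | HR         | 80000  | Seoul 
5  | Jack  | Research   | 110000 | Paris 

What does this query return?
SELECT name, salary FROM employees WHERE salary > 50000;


Filtering: salary > 50000
Matching: 5 rows

5 rows:
Frank, 100000
Karen, 100000
Wendy, 70000
Alice, 80000
Jack, 110000


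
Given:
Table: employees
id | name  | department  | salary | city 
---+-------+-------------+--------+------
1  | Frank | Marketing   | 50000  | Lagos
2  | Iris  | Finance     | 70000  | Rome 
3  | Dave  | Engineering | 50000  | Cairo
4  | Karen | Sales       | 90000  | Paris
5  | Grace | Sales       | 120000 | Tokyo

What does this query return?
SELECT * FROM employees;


SELECT * returns all 5 rows with all columns

5 rows:
1, Frank, Marketing, 50000, Lagos
2, Iris, Finance, 70000, Rome
3, Dave, Engineering, 50000, Cairo
4, Karen, Sales, 90000, Paris
5, Grace, Sales, 120000, Tokyo


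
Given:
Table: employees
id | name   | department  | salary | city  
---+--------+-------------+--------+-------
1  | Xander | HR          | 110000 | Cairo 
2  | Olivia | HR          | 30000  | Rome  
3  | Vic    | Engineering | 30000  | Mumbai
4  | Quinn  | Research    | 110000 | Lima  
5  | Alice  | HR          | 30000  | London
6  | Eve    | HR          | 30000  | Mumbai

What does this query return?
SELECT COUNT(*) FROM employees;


COUNT(*) counts all rows

6


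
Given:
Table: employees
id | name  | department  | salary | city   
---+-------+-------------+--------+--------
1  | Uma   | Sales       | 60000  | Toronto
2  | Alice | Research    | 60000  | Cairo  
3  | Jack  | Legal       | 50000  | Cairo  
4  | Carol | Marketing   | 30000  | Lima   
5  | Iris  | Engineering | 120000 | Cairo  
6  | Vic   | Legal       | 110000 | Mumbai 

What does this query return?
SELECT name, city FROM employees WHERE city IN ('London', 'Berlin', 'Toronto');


Filtering: city IN ('London', 'Berlin', 'Toronto')
Matching: 1 rows

1 rows:
Uma, Toronto


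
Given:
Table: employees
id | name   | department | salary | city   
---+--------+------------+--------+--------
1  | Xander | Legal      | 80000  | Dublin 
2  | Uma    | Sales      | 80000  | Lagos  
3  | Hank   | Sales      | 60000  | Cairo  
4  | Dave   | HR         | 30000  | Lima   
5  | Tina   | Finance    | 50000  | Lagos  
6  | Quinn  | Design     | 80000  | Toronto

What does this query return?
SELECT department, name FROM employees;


Projecting columns: department, name

6 rows:
Legal, Xander
Sales, Uma
Sales, Hank
HR, Dave
Finance, Tina
Design, Quinn


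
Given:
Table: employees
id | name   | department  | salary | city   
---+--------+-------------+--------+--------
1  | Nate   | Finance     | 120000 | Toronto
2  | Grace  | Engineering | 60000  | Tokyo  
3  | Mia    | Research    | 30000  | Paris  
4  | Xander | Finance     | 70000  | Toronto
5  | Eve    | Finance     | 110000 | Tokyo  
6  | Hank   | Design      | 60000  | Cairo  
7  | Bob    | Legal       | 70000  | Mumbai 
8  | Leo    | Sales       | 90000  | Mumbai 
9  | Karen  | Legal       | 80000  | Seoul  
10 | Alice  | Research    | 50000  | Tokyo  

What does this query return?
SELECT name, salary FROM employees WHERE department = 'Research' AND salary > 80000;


Filtering: department = 'Research' AND salary > 80000
Matching: 0 rows

Empty result set (0 rows)


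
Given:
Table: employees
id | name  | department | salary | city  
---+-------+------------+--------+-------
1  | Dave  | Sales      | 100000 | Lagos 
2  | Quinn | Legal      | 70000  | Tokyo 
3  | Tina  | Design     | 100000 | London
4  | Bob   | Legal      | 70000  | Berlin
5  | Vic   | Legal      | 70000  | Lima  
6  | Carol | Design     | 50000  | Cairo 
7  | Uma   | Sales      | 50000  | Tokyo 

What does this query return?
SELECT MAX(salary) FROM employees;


Salaries: 100000, 70000, 100000, 70000, 70000, 50000, 50000
MAX = 100000

100000


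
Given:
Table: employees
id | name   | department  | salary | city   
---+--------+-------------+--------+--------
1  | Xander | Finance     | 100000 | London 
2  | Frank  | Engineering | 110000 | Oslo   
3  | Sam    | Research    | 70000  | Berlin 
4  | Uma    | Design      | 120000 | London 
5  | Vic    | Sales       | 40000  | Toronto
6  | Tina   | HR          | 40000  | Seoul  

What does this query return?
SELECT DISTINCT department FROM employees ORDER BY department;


All 'department' values (row order): Finance, Engineering, Research, Design, Sales, HR
Removing duplicates leaves 6 unique value(s).

6 values:
Design
Engineering
Finance
HR
Research
Sales


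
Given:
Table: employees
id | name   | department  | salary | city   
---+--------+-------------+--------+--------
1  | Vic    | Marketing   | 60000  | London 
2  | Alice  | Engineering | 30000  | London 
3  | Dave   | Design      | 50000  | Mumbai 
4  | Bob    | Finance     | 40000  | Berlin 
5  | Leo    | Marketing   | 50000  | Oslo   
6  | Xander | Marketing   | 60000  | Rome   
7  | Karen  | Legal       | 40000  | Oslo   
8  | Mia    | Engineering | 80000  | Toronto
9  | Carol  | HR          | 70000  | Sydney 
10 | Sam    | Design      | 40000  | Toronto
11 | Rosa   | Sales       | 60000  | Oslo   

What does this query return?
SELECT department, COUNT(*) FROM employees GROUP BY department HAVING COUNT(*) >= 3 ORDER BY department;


Groups with count >= 3:
  Marketing: 3 -> PASS
  Design: 2 -> filtered out
  Engineering: 2 -> filtered out
  Finance: 1 -> filtered out
  HR: 1 -> filtered out
  Legal: 1 -> filtered out
  Sales: 1 -> filtered out


1 groups:
Marketing, 3


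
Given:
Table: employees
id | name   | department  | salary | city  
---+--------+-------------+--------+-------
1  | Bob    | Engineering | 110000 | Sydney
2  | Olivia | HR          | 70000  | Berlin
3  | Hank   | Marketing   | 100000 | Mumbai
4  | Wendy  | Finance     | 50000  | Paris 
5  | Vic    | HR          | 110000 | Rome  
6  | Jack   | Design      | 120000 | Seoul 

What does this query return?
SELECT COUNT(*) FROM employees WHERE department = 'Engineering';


Counting rows where department = 'Engineering'
  Bob -> MATCH


1


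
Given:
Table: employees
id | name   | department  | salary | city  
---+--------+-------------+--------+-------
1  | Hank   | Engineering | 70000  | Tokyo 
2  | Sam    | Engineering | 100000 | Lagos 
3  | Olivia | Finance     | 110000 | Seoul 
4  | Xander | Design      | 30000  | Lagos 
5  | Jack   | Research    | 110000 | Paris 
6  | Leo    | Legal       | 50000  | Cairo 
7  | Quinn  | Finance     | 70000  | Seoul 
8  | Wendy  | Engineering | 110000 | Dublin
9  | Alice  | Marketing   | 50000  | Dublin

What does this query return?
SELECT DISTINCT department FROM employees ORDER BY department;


All 'department' values (row order): Engineering, Engineering, Finance, Design, Research, Legal, Finance, Engineering, Marketing
Removing duplicates leaves 6 unique value(s).

6 values:
Design
Engineering
Finance
Legal
Marketing
Research


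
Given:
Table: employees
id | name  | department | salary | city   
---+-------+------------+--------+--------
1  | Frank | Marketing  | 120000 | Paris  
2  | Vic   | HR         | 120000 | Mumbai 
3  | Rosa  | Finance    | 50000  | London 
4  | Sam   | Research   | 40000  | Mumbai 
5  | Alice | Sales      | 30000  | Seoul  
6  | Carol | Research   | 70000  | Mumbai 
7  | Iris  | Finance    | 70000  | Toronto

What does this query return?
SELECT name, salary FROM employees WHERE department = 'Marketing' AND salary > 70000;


Filtering: department = 'Marketing' AND salary > 70000
Matching: 1 rows

1 rows:
Frank, 120000


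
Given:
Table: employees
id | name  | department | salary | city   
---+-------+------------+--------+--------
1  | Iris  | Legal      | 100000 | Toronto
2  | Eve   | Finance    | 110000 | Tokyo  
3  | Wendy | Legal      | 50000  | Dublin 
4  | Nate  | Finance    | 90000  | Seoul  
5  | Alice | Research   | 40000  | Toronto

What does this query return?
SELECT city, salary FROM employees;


Projecting columns: city, salary

5 rows:
Toronto, 100000
Tokyo, 110000
Dublin, 50000
Seoul, 90000
Toronto, 40000


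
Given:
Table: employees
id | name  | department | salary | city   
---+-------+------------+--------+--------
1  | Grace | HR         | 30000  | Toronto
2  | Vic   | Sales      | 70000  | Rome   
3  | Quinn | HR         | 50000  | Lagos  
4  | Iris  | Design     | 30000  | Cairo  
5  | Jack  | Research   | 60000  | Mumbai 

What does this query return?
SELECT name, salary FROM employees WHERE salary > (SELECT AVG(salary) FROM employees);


Subquery: AVG(salary) = 48000.0
Filtering: salary > 48000.0
  Vic (70000) -> MATCH
  Quinn (50000) -> MATCH
  Jack (60000) -> MATCH


3 rows:
Vic, 70000
Quinn, 50000
Jack, 60000


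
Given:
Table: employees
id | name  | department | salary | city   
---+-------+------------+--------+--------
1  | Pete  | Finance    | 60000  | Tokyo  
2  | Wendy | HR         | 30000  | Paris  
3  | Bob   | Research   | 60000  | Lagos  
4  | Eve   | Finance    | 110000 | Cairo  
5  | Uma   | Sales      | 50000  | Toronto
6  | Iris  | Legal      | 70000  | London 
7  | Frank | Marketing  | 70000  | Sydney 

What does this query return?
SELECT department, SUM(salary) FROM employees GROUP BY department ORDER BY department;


Summing salary within each department:
  Finance: 60000 + 110000 = 170000
  HR: 30000 = 30000
  Legal: 70000 = 70000
  Marketing: 70000 = 70000
  Research: 60000 = 60000
  Sales: 50000 = 50000


6 groups:
Finance, 170000
HR, 30000
Legal, 70000
Marketing, 70000
Research, 60000
Sales, 50000


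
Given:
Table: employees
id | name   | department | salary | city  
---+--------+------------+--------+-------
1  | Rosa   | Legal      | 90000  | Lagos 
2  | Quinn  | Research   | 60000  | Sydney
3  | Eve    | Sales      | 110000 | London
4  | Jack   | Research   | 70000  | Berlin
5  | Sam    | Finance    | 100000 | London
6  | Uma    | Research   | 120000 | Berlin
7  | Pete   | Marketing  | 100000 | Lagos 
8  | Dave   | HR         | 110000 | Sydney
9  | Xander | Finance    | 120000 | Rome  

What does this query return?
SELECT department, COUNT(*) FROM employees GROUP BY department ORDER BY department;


Assigning each row to its department group:
  Rosa -> Legal
  Quinn -> Research
  Eve -> Sales
  Jack -> Research
  Sam -> Finance
  Uma -> Research
  Pete -> Marketing
  Dave -> HR
  Xander -> Finance


6 groups:
Finance, 2
HR, 1
Legal, 1
Marketing, 1
Research, 3
Sales, 1


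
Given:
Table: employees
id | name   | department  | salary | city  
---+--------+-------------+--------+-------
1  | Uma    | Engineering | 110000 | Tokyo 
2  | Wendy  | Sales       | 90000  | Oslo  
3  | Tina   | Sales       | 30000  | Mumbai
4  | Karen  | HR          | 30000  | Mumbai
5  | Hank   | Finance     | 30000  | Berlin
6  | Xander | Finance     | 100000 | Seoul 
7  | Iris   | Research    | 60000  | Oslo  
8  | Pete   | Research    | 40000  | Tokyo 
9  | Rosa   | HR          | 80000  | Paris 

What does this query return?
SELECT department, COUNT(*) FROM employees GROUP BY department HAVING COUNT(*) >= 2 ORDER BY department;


Groups with count >= 2:
  Finance: 2 -> PASS
  HR: 2 -> PASS
  Research: 2 -> PASS
  Sales: 2 -> PASS
  Engineering: 1 -> filtered out


4 groups:
Finance, 2
HR, 2
Research, 2
Sales, 2


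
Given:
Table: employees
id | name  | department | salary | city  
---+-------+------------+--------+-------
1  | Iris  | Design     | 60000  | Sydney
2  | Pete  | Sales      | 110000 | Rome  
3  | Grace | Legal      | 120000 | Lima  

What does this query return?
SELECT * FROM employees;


SELECT * returns all 3 rows with all columns

3 rows:
1, Iris, Design, 60000, Sydney
2, Pete, Sales, 110000, Rome
3, Grace, Legal, 120000, Lima


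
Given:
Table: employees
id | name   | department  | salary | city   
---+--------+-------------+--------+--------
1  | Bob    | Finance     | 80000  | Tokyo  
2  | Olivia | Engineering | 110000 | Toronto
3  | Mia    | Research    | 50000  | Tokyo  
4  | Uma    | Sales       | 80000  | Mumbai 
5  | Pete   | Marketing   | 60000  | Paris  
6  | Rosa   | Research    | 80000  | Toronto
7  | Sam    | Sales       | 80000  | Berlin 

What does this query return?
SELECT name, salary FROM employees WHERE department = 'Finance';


Filtering: department = 'Finance'
Matching rows: 1

1 rows:
Bob, 80000


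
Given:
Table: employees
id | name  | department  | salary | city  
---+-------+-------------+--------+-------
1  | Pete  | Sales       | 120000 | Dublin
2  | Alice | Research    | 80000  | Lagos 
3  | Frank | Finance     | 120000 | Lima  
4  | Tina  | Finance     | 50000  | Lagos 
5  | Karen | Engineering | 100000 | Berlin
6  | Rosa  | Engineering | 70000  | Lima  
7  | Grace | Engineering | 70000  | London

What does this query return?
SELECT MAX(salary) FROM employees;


Salaries: 120000, 80000, 120000, 50000, 100000, 70000, 70000
MAX = 120000

120000


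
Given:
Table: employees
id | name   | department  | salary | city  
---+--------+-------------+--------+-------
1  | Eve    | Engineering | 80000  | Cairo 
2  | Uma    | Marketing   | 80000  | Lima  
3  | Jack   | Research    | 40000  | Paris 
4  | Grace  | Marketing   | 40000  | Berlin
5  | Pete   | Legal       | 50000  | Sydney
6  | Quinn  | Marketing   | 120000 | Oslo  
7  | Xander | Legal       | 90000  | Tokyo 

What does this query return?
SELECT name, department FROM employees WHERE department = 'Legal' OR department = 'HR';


Filtering: department = 'Legal' OR 'HR'
Matching: 2 rows

2 rows:
Pete, Legal
Xander, Legal


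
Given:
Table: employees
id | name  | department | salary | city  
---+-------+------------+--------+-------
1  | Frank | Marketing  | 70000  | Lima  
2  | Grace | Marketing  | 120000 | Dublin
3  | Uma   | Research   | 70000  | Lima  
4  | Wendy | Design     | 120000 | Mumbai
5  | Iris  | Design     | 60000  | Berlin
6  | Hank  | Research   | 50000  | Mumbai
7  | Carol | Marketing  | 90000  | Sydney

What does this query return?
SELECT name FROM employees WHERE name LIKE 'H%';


LIKE 'H%' matches names starting with 'H'
Matching: 1

1 rows:
Hank


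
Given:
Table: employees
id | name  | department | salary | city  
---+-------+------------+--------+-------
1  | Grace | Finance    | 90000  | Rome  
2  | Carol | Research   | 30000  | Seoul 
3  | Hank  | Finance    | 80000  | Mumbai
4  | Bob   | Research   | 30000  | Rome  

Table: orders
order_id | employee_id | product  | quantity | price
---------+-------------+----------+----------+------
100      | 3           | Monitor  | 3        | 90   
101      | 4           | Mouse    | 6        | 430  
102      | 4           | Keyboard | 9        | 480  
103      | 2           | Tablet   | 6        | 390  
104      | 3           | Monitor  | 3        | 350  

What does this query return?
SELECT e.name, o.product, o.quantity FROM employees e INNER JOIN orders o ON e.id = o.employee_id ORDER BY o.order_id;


Joining employees.id = orders.employee_id:
  employee Hank (id=3) -> order Monitor
  employee Bob (id=4) -> order Mouse
  employee Bob (id=4) -> order Keyboard
  employee Carol (id=2) -> order Tablet
  employee Hank (id=3) -> order Monitor


5 rows:
Hank, Monitor, 3
Bob, Mouse, 6
Bob, Keyboard, 9
Carol, Tablet, 6
Hank, Monitor, 3


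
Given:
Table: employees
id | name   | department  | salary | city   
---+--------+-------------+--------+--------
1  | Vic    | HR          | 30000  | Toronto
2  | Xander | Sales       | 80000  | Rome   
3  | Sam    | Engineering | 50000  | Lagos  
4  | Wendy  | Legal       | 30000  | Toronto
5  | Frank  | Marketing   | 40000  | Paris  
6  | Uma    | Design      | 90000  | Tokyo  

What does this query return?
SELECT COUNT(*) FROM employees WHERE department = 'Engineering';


Counting rows where department = 'Engineering'
  Sam -> MATCH


1


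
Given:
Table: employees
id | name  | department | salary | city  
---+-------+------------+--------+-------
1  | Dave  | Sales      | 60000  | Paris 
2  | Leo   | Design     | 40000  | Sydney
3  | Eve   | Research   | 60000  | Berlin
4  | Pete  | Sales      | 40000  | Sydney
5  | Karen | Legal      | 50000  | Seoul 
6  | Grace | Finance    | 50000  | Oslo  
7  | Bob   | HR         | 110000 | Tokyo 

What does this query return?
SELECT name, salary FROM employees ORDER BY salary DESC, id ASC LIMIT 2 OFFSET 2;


Sort by salary DESC (id ASC tiebreak), then skip 2 and take 2
Rows 3 through 4

2 rows:
Eve, 60000
Karen, 50000


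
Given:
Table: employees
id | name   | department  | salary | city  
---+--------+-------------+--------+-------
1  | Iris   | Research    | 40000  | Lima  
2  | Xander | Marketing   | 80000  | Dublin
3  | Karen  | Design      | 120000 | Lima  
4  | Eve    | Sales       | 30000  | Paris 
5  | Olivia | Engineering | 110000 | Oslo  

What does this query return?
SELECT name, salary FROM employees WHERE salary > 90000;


Filtering: salary > 90000
Matching: 2 rows

2 rows:
Karen, 120000
Olivia, 110000


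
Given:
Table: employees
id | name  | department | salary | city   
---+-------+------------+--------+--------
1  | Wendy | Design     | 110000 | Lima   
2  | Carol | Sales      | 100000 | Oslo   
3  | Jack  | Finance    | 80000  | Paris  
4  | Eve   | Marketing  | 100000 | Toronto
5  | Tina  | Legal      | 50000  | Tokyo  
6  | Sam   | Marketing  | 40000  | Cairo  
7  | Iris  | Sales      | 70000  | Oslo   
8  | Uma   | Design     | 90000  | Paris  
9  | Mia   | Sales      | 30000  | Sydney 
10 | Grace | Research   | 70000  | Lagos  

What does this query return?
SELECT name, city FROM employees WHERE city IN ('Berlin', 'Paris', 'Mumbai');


Filtering: city IN ('Berlin', 'Paris', 'Mumbai')
Matching: 2 rows

2 rows:
Jack, Paris
Uma, Paris


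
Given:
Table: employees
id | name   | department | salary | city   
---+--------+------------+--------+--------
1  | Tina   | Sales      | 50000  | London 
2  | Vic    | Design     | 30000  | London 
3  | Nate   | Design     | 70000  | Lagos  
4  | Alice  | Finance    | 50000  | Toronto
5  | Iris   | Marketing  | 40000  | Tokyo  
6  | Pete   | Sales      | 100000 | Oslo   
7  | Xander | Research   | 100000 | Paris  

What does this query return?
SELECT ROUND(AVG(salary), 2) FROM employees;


SUM(salary) = 440000
COUNT = 7
ROUND(AVG, 2) = ROUND(440000 / 7, 2) = 62857.14

62857.14


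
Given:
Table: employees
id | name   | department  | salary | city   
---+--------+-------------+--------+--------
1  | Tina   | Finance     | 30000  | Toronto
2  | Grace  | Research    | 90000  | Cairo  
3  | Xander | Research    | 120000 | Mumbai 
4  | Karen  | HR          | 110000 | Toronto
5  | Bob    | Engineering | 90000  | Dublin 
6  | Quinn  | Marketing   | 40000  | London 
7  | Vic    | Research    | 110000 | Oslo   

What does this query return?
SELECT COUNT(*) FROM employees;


COUNT(*) counts all rows

7


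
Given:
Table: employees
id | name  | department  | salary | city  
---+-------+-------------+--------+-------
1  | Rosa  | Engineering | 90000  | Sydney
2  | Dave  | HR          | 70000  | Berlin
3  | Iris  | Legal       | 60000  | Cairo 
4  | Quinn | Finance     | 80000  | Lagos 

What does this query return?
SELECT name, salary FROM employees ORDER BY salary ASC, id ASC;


Sorting by salary ASC, then id ASC for ties

4 rows:
Iris, 60000
Dave, 70000
Quinn, 80000
Rosa, 90000


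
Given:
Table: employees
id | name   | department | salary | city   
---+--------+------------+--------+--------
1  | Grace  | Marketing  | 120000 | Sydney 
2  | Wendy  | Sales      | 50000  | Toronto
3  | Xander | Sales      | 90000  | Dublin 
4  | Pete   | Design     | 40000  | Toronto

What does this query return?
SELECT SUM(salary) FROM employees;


SUM(salary) = 120000 + 50000 + 90000 + 40000 = 300000

300000


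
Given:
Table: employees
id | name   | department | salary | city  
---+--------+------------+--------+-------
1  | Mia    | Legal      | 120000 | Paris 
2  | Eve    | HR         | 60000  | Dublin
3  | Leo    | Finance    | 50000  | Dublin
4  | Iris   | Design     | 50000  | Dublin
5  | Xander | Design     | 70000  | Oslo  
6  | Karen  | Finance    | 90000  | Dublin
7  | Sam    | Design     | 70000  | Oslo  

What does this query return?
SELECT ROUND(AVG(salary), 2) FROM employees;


SUM(salary) = 510000
COUNT = 7
ROUND(AVG, 2) = ROUND(510000 / 7, 2) = 72857.14

72857.14


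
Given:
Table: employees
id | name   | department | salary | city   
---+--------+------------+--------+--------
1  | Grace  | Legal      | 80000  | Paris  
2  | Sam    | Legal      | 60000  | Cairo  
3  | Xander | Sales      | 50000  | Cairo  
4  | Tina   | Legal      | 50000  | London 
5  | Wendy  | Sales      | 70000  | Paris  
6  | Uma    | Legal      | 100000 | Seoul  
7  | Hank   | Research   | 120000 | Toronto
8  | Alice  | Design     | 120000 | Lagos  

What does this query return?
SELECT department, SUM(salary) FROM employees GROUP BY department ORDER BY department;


Summing salary within each department:
  Design: 120000 = 120000
  Legal: 80000 + 60000 + 50000 + 100000 = 290000
  Research: 120000 = 120000
  Sales: 50000 + 70000 = 120000


4 groups:
Design, 120000
Legal, 290000
Research, 120000
Sales, 120000


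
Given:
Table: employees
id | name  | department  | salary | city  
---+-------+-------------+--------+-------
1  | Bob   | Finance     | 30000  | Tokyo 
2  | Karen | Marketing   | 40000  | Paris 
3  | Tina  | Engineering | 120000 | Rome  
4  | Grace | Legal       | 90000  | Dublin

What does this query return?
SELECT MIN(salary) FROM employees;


Salaries: 30000, 40000, 120000, 90000
MIN = 30000

30000


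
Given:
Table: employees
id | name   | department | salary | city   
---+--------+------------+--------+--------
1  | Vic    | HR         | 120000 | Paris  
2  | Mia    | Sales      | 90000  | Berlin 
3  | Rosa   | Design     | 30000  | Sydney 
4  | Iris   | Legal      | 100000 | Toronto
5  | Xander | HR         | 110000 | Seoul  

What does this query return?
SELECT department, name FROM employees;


Projecting columns: department, name

5 rows:
HR, Vic
Sales, Mia
Design, Rosa
Legal, Iris
HR, Xander


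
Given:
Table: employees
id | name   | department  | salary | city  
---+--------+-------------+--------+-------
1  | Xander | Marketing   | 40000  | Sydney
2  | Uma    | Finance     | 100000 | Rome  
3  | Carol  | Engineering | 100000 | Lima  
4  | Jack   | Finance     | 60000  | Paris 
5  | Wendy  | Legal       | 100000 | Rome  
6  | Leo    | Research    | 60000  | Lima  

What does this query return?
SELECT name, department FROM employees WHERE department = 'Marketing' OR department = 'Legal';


Filtering: department = 'Marketing' OR 'Legal'
Matching: 2 rows

2 rows:
Xander, Marketing
Wendy, Legal


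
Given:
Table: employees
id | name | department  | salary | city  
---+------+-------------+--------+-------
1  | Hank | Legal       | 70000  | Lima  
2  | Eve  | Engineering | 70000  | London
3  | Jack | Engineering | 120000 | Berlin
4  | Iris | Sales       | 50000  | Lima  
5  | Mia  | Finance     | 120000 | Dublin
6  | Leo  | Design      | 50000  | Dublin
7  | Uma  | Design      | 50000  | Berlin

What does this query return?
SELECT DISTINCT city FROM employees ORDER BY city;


All 'city' values (row order): Lima, London, Berlin, Lima, Dublin, Dublin, Berlin
Removing duplicates leaves 4 unique value(s).

4 values:
Berlin
Dublin
Lima
London


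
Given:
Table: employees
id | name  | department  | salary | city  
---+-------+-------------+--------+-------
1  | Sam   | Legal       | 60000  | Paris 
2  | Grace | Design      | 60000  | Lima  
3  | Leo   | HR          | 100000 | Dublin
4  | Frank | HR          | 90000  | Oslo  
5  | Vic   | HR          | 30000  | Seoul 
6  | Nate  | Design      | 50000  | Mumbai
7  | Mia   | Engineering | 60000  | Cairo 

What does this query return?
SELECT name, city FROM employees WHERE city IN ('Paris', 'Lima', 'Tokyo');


Filtering: city IN ('Paris', 'Lima', 'Tokyo')
Matching: 2 rows

2 rows:
Sam, Paris
Grace, Lima


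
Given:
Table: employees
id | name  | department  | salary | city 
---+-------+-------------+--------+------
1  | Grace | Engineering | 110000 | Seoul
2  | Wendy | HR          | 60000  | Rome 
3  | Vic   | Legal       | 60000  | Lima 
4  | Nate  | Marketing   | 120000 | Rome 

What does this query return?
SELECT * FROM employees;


SELECT * returns all 4 rows with all columns

4 rows:
1, Grace, Engineering, 110000, Seoul
2, Wendy, HR, 60000, Rome
3, Vic, Legal, 60000, Lima
4, Nate, Marketing, 120000, Rome


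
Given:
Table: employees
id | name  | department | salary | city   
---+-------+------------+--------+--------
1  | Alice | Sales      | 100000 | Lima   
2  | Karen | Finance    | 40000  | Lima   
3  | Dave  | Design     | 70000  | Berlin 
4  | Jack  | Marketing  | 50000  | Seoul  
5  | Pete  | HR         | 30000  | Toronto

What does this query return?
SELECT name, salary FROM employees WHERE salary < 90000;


Filtering: salary < 90000
Matching: 4 rows

4 rows:
Karen, 40000
Dave, 70000
Jack, 50000
Pete, 30000


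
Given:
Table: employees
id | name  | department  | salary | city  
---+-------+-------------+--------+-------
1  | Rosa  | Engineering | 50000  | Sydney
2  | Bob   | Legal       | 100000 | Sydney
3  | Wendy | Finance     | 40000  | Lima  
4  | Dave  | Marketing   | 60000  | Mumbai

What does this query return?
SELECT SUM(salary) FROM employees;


SUM(salary) = 50000 + 100000 + 40000 + 60000 = 250000

250000


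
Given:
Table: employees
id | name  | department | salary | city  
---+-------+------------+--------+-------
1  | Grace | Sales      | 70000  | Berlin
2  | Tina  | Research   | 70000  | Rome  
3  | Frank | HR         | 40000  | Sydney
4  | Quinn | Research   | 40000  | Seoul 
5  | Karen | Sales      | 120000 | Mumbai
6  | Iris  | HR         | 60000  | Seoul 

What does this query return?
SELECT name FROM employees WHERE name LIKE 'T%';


LIKE 'T%' matches names starting with 'T'
Matching: 1

1 rows:
Tina


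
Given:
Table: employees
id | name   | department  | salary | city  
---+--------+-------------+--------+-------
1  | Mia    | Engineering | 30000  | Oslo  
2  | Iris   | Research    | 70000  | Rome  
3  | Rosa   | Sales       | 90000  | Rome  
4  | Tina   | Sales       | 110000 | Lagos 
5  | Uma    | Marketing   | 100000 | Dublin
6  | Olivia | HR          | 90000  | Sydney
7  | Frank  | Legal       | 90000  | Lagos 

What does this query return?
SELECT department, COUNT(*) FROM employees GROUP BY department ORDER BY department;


Assigning each row to its department group:
  Mia -> Engineering
  Iris -> Research
  Rosa -> Sales
  Tina -> Sales
  Uma -> Marketing
  Olivia -> HR
  Frank -> Legal


6 groups:
Engineering, 1
HR, 1
Legal, 1
Marketing, 1
Research, 1
Sales, 2


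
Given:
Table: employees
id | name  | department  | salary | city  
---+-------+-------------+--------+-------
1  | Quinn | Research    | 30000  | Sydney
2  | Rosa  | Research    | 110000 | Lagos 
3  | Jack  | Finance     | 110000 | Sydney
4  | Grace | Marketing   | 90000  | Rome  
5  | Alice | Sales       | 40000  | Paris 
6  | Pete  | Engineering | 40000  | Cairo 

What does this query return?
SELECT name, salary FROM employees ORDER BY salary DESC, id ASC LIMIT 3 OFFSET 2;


Sort by salary DESC (id ASC tiebreak), then skip 2 and take 3
Rows 3 through 5

3 rows:
Grace, 90000
Alice, 40000
Pete, 40000


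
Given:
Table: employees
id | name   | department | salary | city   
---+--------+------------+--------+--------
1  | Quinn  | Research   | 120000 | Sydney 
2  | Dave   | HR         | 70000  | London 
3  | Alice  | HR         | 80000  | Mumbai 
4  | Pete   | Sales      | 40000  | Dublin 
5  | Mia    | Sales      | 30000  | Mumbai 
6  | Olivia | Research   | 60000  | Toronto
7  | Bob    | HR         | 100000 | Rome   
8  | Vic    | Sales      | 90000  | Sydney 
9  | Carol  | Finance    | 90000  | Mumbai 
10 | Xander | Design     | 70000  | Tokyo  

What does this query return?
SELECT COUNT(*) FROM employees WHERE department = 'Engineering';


Counting rows where department = 'Engineering'


0


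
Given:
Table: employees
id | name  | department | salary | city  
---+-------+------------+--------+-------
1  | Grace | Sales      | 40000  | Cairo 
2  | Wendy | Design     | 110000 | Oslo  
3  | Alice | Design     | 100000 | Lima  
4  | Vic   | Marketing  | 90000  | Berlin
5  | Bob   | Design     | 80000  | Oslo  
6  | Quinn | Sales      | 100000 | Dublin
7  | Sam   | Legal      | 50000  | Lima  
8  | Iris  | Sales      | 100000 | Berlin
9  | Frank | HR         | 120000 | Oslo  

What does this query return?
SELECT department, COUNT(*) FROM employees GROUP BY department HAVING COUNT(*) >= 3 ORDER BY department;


Groups with count >= 3:
  Design: 3 -> PASS
  Sales: 3 -> PASS
  HR: 1 -> filtered out
  Legal: 1 -> filtered out
  Marketing: 1 -> filtered out


2 groups:
Design, 3
Sales, 3


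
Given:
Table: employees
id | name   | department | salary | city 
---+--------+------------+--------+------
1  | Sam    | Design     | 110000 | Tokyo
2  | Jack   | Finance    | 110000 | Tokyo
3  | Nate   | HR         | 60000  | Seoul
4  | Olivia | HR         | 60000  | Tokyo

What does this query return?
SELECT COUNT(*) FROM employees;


COUNT(*) counts all rows

4


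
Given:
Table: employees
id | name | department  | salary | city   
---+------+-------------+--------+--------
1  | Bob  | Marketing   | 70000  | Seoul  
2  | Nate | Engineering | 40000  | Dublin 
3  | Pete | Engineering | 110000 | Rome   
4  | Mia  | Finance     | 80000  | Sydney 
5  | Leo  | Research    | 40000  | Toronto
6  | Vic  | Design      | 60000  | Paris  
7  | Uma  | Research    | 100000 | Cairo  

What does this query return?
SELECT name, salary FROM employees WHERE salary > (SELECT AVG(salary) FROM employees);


Subquery: AVG(salary) = 71428.57
Filtering: salary > 71428.57
  Pete (110000) -> MATCH
  Mia (80000) -> MATCH
  Uma (100000) -> MATCH


3 rows:
Pete, 110000
Mia, 80000
Uma, 100000


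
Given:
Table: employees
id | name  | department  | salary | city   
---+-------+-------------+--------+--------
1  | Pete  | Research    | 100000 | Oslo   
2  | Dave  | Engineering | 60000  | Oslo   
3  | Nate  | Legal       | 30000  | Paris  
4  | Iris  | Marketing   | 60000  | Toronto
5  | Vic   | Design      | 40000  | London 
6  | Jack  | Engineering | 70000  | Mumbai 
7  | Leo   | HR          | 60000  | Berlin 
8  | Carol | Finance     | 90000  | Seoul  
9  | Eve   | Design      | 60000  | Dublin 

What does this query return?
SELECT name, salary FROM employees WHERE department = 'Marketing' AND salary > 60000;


Filtering: department = 'Marketing' AND salary > 60000
Matching: 0 rows

Empty result set (0 rows)


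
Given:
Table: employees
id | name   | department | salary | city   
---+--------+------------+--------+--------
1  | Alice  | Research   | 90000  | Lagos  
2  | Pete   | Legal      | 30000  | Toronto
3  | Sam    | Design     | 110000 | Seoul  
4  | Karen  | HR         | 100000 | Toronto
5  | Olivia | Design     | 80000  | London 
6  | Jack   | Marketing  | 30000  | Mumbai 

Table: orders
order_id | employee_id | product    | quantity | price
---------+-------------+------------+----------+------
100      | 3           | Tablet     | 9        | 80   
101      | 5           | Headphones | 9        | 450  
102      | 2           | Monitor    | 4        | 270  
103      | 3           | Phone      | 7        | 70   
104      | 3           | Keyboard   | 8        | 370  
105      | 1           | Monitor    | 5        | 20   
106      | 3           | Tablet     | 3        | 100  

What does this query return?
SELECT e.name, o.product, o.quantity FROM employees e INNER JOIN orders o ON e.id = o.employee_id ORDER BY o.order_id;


Joining employees.id = orders.employee_id:
  employee Sam (id=3) -> order Tablet
  employee Olivia (id=5) -> order Headphones
  employee Pete (id=2) -> order Monitor
  employee Sam (id=3) -> order Phone
  employee Sam (id=3) -> order Keyboard
  employee Alice (id=1) -> order Monitor
  employee Sam (id=3) -> order Tablet


7 rows:
Sam, Tablet, 9
Olivia, Headphones, 9
Pete, Monitor, 4
Sam, Phone, 7
Sam, Keyboard, 8
Alice, Monitor, 5
Sam, Tablet, 3


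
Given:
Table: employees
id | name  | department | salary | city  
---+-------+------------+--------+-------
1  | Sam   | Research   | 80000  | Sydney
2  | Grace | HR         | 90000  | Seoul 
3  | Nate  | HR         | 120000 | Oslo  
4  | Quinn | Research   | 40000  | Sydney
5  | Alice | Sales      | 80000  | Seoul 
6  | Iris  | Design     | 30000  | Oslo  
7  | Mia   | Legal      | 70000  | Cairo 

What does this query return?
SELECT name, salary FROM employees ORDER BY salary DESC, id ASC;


Sorting by salary DESC, then id ASC for ties

7 rows:
Nate, 120000
Grace, 90000
Sam, 80000
Alice, 80000
Mia, 70000
Quinn, 40000
Iris, 30000


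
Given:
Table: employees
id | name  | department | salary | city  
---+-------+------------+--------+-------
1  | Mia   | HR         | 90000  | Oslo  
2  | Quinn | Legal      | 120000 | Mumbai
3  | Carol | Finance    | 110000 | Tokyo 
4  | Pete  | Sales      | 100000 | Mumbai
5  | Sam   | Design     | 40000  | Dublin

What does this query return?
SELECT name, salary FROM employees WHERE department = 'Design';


Filtering: department = 'Design'
Matching rows: 1

1 rows:
Sam, 40000


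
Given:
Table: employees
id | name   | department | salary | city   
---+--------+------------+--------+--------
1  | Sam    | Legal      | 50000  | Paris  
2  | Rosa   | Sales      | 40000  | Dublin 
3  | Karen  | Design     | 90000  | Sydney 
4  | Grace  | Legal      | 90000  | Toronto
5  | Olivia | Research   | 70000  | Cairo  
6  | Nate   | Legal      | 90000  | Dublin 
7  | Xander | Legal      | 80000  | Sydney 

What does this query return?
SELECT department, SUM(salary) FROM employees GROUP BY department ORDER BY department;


Summing salary within each department:
  Design: 90000 = 90000
  Legal: 50000 + 90000 + 90000 + 80000 = 310000
  Research: 70000 = 70000
  Sales: 40000 = 40000


4 groups:
Design, 90000
Legal, 310000
Research, 70000
Sales, 40000


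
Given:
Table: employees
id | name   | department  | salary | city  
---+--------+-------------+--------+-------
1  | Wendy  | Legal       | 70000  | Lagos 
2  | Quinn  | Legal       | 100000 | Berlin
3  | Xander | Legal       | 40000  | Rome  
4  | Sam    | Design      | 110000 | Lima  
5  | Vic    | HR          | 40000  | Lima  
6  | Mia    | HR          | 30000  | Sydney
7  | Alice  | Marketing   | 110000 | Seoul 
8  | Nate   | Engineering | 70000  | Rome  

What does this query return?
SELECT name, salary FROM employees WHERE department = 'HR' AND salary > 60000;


Filtering: department = 'HR' AND salary > 60000
Matching: 0 rows

Empty result set (0 rows)


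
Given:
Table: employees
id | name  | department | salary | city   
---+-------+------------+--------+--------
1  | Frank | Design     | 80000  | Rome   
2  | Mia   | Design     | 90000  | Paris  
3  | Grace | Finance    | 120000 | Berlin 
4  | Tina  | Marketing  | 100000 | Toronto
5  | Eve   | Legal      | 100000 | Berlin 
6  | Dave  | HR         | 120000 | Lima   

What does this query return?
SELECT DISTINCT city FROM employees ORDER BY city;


All 'city' values (row order): Rome, Paris, Berlin, Toronto, Berlin, Lima
Removing duplicates leaves 5 unique value(s).

5 values:
Berlin
Lima
Paris
Rome
Toronto


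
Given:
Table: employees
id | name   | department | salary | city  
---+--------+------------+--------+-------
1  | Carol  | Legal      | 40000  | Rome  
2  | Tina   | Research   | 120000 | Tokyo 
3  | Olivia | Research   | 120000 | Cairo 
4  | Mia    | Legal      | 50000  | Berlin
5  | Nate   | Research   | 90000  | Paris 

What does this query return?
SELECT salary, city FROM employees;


Projecting columns: salary, city

5 rows:
40000, Rome
120000, Tokyo
120000, Cairo
50000, Berlin
90000, Paris


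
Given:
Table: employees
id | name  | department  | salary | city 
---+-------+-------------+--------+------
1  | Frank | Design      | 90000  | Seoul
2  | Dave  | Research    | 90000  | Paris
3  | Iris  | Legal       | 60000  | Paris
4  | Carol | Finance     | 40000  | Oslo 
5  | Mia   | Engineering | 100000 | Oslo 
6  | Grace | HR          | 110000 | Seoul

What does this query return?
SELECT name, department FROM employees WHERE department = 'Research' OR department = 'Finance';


Filtering: department = 'Research' OR 'Finance'
Matching: 2 rows

2 rows:
Dave, Research
Carol, Finance


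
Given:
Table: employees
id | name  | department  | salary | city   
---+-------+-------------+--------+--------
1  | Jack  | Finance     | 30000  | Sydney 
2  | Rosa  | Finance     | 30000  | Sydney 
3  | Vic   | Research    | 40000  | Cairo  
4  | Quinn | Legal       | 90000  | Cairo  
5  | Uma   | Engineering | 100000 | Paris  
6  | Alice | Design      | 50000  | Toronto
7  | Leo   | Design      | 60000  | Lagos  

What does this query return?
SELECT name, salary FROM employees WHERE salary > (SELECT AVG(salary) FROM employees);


Subquery: AVG(salary) = 57142.86
Filtering: salary > 57142.86
  Quinn (90000) -> MATCH
  Uma (100000) -> MATCH
  Leo (60000) -> MATCH


3 rows:
Quinn, 90000
Uma, 100000
Leo, 60000


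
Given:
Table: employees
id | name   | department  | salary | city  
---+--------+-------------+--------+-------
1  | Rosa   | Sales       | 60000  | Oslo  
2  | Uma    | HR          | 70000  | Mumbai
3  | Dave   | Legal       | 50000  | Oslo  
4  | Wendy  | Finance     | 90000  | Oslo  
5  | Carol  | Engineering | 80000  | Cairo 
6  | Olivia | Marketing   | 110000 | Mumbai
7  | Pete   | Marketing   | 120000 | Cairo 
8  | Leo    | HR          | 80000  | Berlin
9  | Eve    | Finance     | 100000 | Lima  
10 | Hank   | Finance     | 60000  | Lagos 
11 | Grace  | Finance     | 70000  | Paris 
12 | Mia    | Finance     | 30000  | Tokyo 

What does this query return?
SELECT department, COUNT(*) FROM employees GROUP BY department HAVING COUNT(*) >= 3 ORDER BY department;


Groups with count >= 3:
  Finance: 5 -> PASS
  Engineering: 1 -> filtered out
  HR: 2 -> filtered out
  Legal: 1 -> filtered out
  Marketing: 2 -> filtered out
  Sales: 1 -> filtered out


1 groups:
Finance, 5


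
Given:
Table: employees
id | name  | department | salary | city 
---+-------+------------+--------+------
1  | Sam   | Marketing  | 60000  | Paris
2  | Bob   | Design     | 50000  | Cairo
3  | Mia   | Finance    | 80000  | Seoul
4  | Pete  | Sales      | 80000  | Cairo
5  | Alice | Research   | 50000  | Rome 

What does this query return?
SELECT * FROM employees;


SELECT * returns all 5 rows with all columns

5 rows:
1, Sam, Marketing, 60000, Paris
2, Bob, Design, 50000, Cairo
3, Mia, Finance, 80000, Seoul
4, Pete, Sales, 80000, Cairo
5, Alice, Research, 50000, Rome


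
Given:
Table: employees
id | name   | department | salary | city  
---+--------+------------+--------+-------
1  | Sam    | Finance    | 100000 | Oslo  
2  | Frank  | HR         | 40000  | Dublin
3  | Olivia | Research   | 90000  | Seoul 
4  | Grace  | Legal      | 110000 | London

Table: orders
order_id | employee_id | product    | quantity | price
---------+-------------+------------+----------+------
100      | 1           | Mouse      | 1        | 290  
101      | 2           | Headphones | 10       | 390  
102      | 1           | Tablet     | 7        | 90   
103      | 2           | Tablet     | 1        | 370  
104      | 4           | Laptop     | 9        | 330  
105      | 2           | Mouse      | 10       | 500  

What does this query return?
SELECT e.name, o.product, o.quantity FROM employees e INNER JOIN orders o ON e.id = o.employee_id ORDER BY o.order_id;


Joining employees.id = orders.employee_id:
  employee Sam (id=1) -> order Mouse
  employee Frank (id=2) -> order Headphones
  employee Sam (id=1) -> order Tablet
  employee Frank (id=2) -> order Tablet
  employee Grace (id=4) -> order Laptop
  employee Frank (id=2) -> order Mouse


6 rows:
Sam, Mouse, 1
Frank, Headphones, 10
Sam, Tablet, 7
Frank, Tablet, 1
Grace, Laptop, 9
Frank, Mouse, 10
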